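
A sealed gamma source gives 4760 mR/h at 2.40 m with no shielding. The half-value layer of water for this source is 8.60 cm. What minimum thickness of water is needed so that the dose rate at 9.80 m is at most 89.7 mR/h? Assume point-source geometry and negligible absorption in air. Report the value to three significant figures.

At 9.80 m, distance alone gives 4760 × (2.40/9.80)² = 4760 × 0.05998 = 285.5 mR/h.
Further attenuation needed: 285.5/89.7 = 3.183.
n = log₂(3.183) = 1.670 half-value layers.
Thickness = 1.670 × 8.60 cm = 14.36 cm.

14.4 cm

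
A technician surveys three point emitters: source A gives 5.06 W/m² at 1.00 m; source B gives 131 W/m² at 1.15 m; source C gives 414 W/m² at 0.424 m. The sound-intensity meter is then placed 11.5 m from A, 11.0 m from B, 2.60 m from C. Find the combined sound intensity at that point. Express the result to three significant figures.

12.5 W/m²

By superposition, sum each source's inverse-square contribution:
A: 5.06 × (1.00/11.5)² = 0.03826 W/m²
B: 131 × (1.15/11.0)² = 1.432 W/m²
C: 414 × (0.424/2.60)² = 11.01 W/m²
Total = 0.03826 + 1.432 + 11.01 = 12.48 W/m².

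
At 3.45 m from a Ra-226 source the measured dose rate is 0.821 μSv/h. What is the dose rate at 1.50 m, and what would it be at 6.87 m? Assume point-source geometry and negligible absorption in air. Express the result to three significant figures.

Intensity scales as (d₁/d₂)², so
At 1.50 m: (3.45/1.50)² = 5.290, so 0.821 × 5.290 = 4.343 μSv/h
At 6.87 m: (1.50/6.87)² = 0.04767, so 4.343 × 0.04767 = 0.2070 μSv/h.

4.34 μSv/h; 0.207 μSv/h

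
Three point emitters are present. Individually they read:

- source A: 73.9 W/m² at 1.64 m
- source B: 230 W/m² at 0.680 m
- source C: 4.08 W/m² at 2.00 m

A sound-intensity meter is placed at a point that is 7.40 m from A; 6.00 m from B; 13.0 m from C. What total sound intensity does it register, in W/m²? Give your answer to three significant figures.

Each source contributes Iᵢ·(dᵢ/rᵢ)²; contributions add.
A: 73.9 × (1.64/7.40)² = 3.630 W/m²
B: 230 × (0.680/6.00)² = 2.954 W/m²
C: 4.08 × (2.00/13.0)² = 0.09657 W/m²
Total = 3.630 + 2.954 + 0.09657 = 6.681 W/m².

6.68 W/m²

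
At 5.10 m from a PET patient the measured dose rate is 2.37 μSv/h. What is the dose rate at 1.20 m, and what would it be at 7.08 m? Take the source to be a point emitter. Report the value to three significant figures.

42.8 μSv/h; 1.23 μSv/h

By the inverse-square law,
At 1.20 m: 2.37 × (5.10/1.20)² = 2.37 × 18.06 = 42.80 μSv/h
At 7.08 m: 42.80 × (1.20/7.08)² = 42.80 × 0.02873 = 1.230 μSv/h.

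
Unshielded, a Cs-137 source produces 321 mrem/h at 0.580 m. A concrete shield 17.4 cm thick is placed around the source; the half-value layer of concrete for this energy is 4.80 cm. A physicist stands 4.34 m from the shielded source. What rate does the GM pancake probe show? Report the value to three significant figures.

Distance alone: (0.580/4.34)² = 0.01786, so 321 × 0.01786 = 5.733 mrem/h.
Shield: 17.4/4.80 = 3.625 half-value layers → attenuation 2^(−3.625) = 0.08105.
Combined: 5.733 × 0.08105 = 0.4647 mrem/h.

0.465 mrem/h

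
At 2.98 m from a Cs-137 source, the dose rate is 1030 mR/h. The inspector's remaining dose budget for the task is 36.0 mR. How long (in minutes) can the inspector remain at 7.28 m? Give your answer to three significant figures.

12.5 min

Intensity scales as (d₁/d₂)², so rate at 7.28 m:
(2.98/7.28)² = 0.1676, so 1030 × 0.1676 = 172.6 mR/h.
Stay time = 36.0 mR ÷ 172.6 mR/h = 0.2086 h = 12.52 min.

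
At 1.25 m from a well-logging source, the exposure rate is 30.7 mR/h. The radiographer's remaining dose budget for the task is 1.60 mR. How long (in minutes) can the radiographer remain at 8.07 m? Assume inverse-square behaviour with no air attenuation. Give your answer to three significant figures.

Applying the 1/r² law, rate at 8.07 m:
30.7 × (1.25/8.07)² = 30.7 × 0.02399 = 0.7365 mR/h.
Stay time = 1.60 mR ÷ 0.7365 mR/h = 2.172 h = 130.3 min.

130 min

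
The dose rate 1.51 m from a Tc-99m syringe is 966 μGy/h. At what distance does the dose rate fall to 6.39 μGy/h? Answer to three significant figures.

By the inverse-square law, d₂ = d₁·√(I₁/I₂).
I₁/I₂ = 966/6.39 = 151.2, so d₂ = 1.51 × √151.2 = 18.57 m.

18.6 m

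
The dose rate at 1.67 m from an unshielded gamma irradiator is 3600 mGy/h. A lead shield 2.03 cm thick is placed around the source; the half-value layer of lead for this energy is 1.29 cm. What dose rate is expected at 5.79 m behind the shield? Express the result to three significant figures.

101 mGy/h

Distance alone: (1.67/5.79)² = 0.08319, so 3600 × 0.08319 = 299.5 mGy/h.
Shield: 2.03/1.29 = 1.574 half-value layers → attenuation 2^(−1.574) = 0.3359.
Combined: 299.5 × 0.3359 = 100.6 mGy/h.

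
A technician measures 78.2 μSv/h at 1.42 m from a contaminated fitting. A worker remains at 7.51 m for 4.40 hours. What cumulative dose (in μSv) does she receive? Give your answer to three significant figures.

12.3 μSv

Since intensity falls as 1/r², rate at 7.51 m:
78.2 × (1.42/7.51)² = 78.2 × 0.03575 = 2.796 μSv/h.
Dose = rate × time = 2.796 μSv/h × 4.400 h = 12.30 μSv.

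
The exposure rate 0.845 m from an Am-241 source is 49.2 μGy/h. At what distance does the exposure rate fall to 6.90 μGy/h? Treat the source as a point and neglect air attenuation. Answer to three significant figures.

Intensity scales as (d₁/d₂)², so d₂ = d₁·√(I₁/I₂).
I₁/I₂ = 49.2/6.90 = 7.130, so d₂ = 0.845 × √7.130 = 2.256 m.

2.26 m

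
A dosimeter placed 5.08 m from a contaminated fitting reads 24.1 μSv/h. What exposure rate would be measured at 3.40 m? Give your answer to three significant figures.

Since intensity falls as 1/r², scaling from 5.08 m to 3.40 m:
(5.08/3.40)² = 2.232, so 24.1 × 2.232 = 53.79 μSv/h.

53.8 μSv/h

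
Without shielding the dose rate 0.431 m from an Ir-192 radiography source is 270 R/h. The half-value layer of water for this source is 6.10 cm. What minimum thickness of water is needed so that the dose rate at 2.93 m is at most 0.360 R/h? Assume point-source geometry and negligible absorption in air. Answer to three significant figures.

At 2.93 m, distance alone gives 270 × (0.431/2.93)² = 270 × 0.02164 = 5.843 R/h.
Further attenuation needed: 5.843/0.360 = 16.23.
n = log₂(16.23) = 4.021 half-value layers.
Thickness = 4.021 × 6.10 cm = 24.53 cm.

24.5 cm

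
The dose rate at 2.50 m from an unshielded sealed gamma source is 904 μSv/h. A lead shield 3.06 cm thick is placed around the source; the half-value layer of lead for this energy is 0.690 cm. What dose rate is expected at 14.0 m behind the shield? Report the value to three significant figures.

Distance alone: 904 × (2.50/14.0)² = 904 × 0.03189 = 28.83 μSv/h.
Shield: 3.06/0.690 = 4.435 half-value layers → attenuation 2^(−4.435) = 0.04623.
Combined: 28.83 × 0.04623 = 1.333 μSv/h.

1.33 μSv/h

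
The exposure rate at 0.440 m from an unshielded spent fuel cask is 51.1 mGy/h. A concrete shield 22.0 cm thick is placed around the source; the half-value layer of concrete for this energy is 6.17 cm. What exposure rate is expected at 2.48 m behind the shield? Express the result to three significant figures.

0.136 mGy/h

Distance alone: 51.1 × (0.440/2.48)² = 51.1 × 0.03148 = 1.609 mGy/h.
Shield: 22.0/6.17 = 3.566 half-value layers → attenuation 2^(−3.566) = 0.08444.
Combined: 1.609 × 0.08444 = 0.1359 mGy/h.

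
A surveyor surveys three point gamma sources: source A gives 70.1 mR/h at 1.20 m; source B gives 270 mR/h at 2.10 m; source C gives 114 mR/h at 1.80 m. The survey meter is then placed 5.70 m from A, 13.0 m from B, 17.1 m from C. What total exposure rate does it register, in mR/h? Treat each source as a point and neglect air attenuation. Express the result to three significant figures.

11.4 mR/h

Each source contributes Iᵢ·(dᵢ/rᵢ)²; contributions add.
A: 70.1 × (1.20/5.70)² = 3.107 mR/h
B: 270 × (2.10/13.0)² = 7.046 mR/h
C: 114 × (1.80/17.1)² = 1.263 mR/h
Total = 3.107 + 7.046 + 1.263 = 11.42 mR/h.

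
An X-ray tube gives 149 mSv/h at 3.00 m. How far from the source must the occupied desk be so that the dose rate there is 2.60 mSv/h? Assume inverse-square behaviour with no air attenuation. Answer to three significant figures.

22.7 m

Intensity scales as (d₁/d₂)², so d₂ = d₁·√(I₁/I₂).
I₁/I₂ = 149/2.60 = 57.31, so d₂ = 3.00 × √57.31 = 22.71 m.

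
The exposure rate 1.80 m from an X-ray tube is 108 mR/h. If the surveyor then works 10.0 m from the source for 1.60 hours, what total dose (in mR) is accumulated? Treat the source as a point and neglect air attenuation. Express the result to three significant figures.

5.60 mR

Applying the 1/r² law, rate at 10.0 m:
(1.80/10.0)² = 0.03240, so 108 × 0.03240 = 3.499 mR/h.
Dose = rate × time = 3.499 mR/h × 1.600 h = 5.598 mR.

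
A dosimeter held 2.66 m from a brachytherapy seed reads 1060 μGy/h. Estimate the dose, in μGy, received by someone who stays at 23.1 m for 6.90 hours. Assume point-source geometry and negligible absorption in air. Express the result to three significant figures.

97.0 μGy

Intensity scales as (d₁/d₂)², so rate at 23.1 m:
1060 × (2.66/23.1)² = 1060 × 0.01326 = 14.06 μGy/h.
Dose = rate × time = 14.06 μGy/h × 6.900 h = 97.01 μGy.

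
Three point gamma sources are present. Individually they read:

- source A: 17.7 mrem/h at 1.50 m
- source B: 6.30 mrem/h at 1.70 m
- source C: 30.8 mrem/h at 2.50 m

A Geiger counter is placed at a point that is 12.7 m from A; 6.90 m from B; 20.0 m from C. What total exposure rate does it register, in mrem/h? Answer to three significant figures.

By superposition, sum each source's inverse-square contribution:
A: 17.7 × (1.50/12.7)² = 0.2469 mrem/h
B: 6.30 × (1.70/6.90)² = 0.3824 mrem/h
C: 30.8 × (2.50/20.0)² = 0.4813 mrem/h
Total = 0.2469 + 0.3824 + 0.4813 = 1.111 mrem/h.

1.11 mrem/h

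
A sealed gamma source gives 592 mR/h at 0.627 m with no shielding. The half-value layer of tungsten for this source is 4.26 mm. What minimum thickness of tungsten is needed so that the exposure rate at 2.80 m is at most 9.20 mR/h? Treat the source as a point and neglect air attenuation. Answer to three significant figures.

At 2.80 m, distance alone gives 592 × (0.627/2.80)² = 592 × 0.05014 = 29.68 mR/h.
Further attenuation needed: 29.68/9.20 = 3.226.
n = log₂(3.226) = 1.690 half-value layers.
Thickness = 1.690 × 4.26 mm = 7.199 mm.

7.20 mm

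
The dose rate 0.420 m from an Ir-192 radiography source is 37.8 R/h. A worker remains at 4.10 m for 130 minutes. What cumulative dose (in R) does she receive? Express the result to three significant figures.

Intensity scales as (d₁/d₂)², so rate at 4.10 m:
(0.420/4.10)² = 0.01049, so 37.8 × 0.01049 = 0.3965 R/h.
Dose = rate × time = 0.3965 R/h × 2.167 h = 0.8592 R.

0.859 R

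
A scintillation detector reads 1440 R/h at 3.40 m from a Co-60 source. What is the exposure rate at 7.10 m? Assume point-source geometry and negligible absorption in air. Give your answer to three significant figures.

330 R/h

By the inverse-square law, the rate at 7.10 m is
(3.40/7.10)² = 0.2293, so 1440 × 0.2293 = 330.2 R/h.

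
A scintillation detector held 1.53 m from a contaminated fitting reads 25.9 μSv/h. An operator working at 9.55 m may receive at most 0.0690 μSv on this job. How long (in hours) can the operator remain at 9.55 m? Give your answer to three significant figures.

Applying the 1/r² law, rate at 9.55 m:
(1.53/9.55)² = 0.02567, so 25.9 × 0.02567 = 0.6649 μSv/h.
Stay time = 0.0690 μSv ÷ 0.6649 μSv/h = 0.1038 h.

0.104 h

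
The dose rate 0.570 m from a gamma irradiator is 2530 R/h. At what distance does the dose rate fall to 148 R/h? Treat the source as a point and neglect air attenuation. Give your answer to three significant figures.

2.36 m

Using I₁d₁² = I₂d₂², d₂ = d₁·√(I₁/I₂).
I₁/I₂ = 2530/148 = 17.09, so d₂ = 0.570 × √17.09 = 2.356 m.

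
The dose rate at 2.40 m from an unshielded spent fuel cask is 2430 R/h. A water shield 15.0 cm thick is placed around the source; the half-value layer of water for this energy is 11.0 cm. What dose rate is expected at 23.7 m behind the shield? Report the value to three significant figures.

Distance alone: 2430 × (2.40/23.7)² = 2430 × 0.01025 = 24.91 R/h.
Shield: 15.0/11.0 = 1.364 half-value layers → attenuation 2^(−1.364) = 0.3885.
Combined: 24.91 × 0.3885 = 9.678 R/h.

9.68 R/h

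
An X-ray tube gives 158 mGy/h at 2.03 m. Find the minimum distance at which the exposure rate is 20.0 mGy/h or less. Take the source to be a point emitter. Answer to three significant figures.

5.71 m

Intensity scales as (d₁/d₂)², so d₂ = d₁·√(I₁/I₂).
I₁/I₂ = 158/20.0 = 7.900, so d₂ = 2.03 × √7.900 = 5.706 m.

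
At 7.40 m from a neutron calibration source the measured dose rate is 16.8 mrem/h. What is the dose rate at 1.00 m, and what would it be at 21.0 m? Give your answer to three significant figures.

920 mrem/h; 2.09 mrem/h

By the inverse-square law,
At 1.00 m: (7.40/1.00)² = 54.76, so 16.8 × 54.76 = 920.0 mrem/h
At 21.0 m: 920.0 × (1.00/21.0)² = 920.0 × 0.002268 = 2.087 mrem/h.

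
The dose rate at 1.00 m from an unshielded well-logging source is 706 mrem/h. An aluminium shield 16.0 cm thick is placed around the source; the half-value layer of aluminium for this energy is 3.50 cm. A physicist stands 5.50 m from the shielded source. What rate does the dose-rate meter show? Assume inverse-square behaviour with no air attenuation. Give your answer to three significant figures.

Distance alone: 706 × (1.00/5.50)² = 706 × 0.03306 = 23.34 mrem/h.
Shield: 16.0/3.50 = 4.571 half-value layers → attenuation 2^(−4.571) = 0.04207.
Combined: 23.34 × 0.04207 = 0.9819 mrem/h.

0.982 mrem/h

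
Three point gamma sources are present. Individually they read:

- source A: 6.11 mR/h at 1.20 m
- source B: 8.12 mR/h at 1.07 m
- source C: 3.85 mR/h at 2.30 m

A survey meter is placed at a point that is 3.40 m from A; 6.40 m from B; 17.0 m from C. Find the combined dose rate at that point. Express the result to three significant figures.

1.06 mR/h

By superposition, sum each source's inverse-square contribution:
A: 6.11 × (1.20/3.40)² = 0.7611 mR/h
B: 8.12 × (1.07/6.40)² = 0.2270 mR/h
C: 3.85 × (2.30/17.0)² = 0.07047 mR/h
Total = 0.7611 + 0.2270 + 0.07047 = 1.059 mR/h.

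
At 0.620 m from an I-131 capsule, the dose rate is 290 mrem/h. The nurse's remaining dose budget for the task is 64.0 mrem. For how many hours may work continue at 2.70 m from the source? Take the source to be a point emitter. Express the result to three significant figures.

Since intensity falls as 1/r², rate at 2.70 m:
290 × (0.620/2.70)² = 290 × 0.05273 = 15.29 mrem/h.
Stay time = 64.0 mrem ÷ 15.29 mrem/h = 4.186 h.

4.19 h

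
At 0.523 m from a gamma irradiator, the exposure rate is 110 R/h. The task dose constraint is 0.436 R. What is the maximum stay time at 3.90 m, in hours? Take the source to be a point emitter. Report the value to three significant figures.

By the inverse-square law, rate at 3.90 m:
110 × (0.523/3.90)² = 110 × 0.01798 = 1.978 R/h.
Stay time = 0.436 R ÷ 1.978 R/h = 0.2204 h.

0.220 h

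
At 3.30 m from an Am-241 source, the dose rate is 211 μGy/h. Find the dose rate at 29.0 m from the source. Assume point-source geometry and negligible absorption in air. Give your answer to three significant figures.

Applying the 1/r² law, the rate at 29.0 m is
(3.30/29.0)² = 0.01295, so 211 × 0.01295 = 2.732 μGy/h.

2.73 μGy/h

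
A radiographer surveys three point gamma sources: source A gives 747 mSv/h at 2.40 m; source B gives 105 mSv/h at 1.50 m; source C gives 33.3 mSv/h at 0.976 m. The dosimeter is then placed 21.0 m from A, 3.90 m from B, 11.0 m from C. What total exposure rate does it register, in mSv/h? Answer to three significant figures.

By superposition, sum each source's inverse-square contribution:
A: 747 × (2.40/21.0)² = 9.757 mSv/h
B: 105 × (1.50/3.90)² = 15.53 mSv/h
C: 33.3 × (0.976/11.0)² = 0.2622 mSv/h
Total = 9.757 + 15.53 + 0.2622 = 25.55 mSv/h.

25.6 mSv/h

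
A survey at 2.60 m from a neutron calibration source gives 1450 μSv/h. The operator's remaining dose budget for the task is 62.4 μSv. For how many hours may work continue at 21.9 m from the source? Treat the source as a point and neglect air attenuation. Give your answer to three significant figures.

3.05 h

Using I₁d₁² = I₂d₂², rate at 21.9 m:
1450 × (2.60/21.9)² = 1450 × 0.01409 = 20.43 μSv/h.
Stay time = 62.4 μSv ÷ 20.43 μSv/h = 3.054 h.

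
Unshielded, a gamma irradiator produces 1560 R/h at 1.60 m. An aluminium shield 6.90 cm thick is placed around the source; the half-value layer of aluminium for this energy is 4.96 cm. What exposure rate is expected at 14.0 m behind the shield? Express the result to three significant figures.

Distance alone: (1.60/14.0)² = 0.01306, so 1560 × 0.01306 = 20.37 R/h.
Shield: 6.90/4.96 = 1.391 half-value layers → attenuation 2^(−1.391) = 0.3813.
Combined: 20.37 × 0.3813 = 7.767 R/h.

7.77 R/h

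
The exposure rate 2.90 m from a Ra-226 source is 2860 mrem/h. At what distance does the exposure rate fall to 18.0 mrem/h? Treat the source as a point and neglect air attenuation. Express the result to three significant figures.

36.6 m

By the inverse-square law, d₂ = d₁·√(I₁/I₂).
I₁/I₂ = 2860/18.0 = 158.9, so d₂ = 2.90 × √158.9 = 36.56 m.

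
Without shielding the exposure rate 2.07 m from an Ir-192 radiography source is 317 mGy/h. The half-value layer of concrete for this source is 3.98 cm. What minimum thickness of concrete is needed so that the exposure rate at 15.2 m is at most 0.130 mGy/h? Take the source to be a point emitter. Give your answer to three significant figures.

At 15.2 m, distance alone gives (2.07/15.2)² = 0.01855, so 317 × 0.01855 = 5.880 mGy/h.
Further attenuation needed: 5.880/0.130 = 45.23.
n = log₂(45.23) = 5.499 half-value layers.
Thickness = 5.499 × 3.98 cm = 21.89 cm.

21.9 cm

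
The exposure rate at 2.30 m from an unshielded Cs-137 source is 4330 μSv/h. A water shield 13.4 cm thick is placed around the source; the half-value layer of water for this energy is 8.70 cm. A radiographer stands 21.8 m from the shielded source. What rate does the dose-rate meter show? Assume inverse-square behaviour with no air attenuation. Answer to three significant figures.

16.6 μSv/h

Distance alone: (2.30/21.8)² = 0.01113, so 4330 × 0.01113 = 48.19 μSv/h.
Shield: 13.4/8.70 = 1.540 half-value layers → attenuation 2^(−1.540) = 0.3439.
Combined: 48.19 × 0.3439 = 16.57 μSv/h.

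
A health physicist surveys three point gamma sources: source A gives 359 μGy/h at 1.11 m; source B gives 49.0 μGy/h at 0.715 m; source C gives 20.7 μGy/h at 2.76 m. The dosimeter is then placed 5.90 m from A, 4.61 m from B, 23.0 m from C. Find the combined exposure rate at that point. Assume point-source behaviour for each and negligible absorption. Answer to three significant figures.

14.2 μGy/h

Each source contributes Iᵢ·(dᵢ/rᵢ)²; contributions add.
A: 359 × (1.11/5.90)² = 12.71 μGy/h
B: 49.0 × (0.715/4.61)² = 1.179 μGy/h
C: 20.7 × (2.76/23.0)² = 0.2981 μGy/h
Total = 12.71 + 1.179 + 0.2981 = 14.19 μGy/h.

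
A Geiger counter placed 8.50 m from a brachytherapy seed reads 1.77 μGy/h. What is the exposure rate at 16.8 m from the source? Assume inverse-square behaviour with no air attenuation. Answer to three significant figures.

0.453 μGy/h

By the inverse-square law, scaling from 8.50 m to 16.8 m:
(8.50/16.8)² = 0.2560, so 1.77 × 0.2560 = 0.4531 μGy/h.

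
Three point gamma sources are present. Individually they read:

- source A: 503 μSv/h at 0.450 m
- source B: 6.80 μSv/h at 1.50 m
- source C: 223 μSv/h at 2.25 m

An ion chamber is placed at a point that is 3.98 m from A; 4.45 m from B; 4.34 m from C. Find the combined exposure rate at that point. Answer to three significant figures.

67.1 μSv/h

Each source contributes Iᵢ·(dᵢ/rᵢ)²; contributions add.
A: 503 × (0.450/3.98)² = 6.430 μSv/h
B: 6.80 × (1.50/4.45)² = 0.7726 μSv/h
C: 223 × (2.25/4.34)² = 59.94 μSv/h
Total = 6.430 + 0.7726 + 59.94 = 67.14 μSv/h.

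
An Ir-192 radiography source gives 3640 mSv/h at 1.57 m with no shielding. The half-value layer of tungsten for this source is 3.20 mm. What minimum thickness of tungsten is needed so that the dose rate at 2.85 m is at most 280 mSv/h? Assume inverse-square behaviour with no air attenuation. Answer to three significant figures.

At 2.85 m, distance alone gives 3640 × (1.57/2.85)² = 3640 × 0.3035 = 1105 mSv/h.
Further attenuation needed: 1105/280 = 3.946.
n = log₂(3.946) = 1.980 half-value layers.
Thickness = 1.980 × 3.20 mm = 6.336 mm.

6.34 mm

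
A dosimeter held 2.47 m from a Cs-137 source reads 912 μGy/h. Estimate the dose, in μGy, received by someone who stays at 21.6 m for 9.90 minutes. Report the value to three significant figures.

By the inverse-square law, rate at 21.6 m:
912 × (2.47/21.6)² = 912 × 0.01308 = 11.93 μGy/h.
Dose = rate × time = 11.93 μGy/h × 0.1650 h = 1.968 μGy.

1.97 μGy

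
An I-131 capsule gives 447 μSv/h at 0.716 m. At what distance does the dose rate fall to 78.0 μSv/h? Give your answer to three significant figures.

1.71 m

Since intensity falls as 1/r², d₂ = d₁·√(I₁/I₂).
I₁/I₂ = 447/78.0 = 5.731, so d₂ = 0.716 × √5.731 = 1.714 m.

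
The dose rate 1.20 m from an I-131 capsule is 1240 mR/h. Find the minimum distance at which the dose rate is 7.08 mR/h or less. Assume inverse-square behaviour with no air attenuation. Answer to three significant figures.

15.9 m

Intensity scales as (d₁/d₂)², so d₂ = d₁·√(I₁/I₂).
I₁/I₂ = 1240/7.08 = 175.1, so d₂ = 1.20 × √175.1 = 15.88 m.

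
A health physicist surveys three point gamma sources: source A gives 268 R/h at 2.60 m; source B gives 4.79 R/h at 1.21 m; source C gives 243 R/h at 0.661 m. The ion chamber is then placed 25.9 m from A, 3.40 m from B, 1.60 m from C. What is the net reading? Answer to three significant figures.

Each source contributes Iᵢ·(dᵢ/rᵢ)²; contributions add.
A: 268 × (2.60/25.9)² = 2.701 R/h
B: 4.79 × (1.21/3.40)² = 0.6067 R/h
C: 243 × (0.661/1.60)² = 41.47 R/h
Total = 2.701 + 0.6067 + 41.47 = 44.78 R/h.

44.8 R/h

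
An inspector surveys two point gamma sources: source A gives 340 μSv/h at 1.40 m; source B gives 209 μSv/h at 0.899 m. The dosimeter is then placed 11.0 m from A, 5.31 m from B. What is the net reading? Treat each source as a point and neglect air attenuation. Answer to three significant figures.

11.5 μSv/h

By superposition, sum each source's inverse-square contribution:
A: 340 × (1.40/11.0)² = 5.507 μSv/h
B: 209 × (0.899/5.31)² = 5.991 μSv/h
Total = 5.507 + 5.991 = 11.50 μSv/h.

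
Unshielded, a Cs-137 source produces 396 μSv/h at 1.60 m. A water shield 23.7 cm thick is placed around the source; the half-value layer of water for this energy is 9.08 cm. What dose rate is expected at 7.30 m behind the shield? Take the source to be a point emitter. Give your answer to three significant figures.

3.12 μSv/h

Distance alone: 396 × (1.60/7.30)² = 396 × 0.04804 = 19.02 μSv/h.
Shield: 23.7/9.08 = 2.610 half-value layers → attenuation 2^(−2.610) = 0.1638.
Combined: 19.02 × 0.1638 = 3.115 μSv/h.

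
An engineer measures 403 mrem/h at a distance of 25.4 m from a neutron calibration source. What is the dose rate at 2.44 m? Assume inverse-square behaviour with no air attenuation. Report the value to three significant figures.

Since intensity falls as 1/r², the rate at 2.44 m is
(25.4/2.44)² = 108.4, so 403 × 108.4 = 43690 mrem/h.

43700 mrem/h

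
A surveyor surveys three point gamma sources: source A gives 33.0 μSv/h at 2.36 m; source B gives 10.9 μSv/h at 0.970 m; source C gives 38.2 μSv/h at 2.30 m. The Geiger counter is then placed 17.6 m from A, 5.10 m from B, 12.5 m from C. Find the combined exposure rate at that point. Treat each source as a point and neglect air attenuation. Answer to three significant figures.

2.28 μSv/h

Each source contributes Iᵢ·(dᵢ/rᵢ)²; contributions add.
A: 33.0 × (2.36/17.6)² = 0.5934 μSv/h
B: 10.9 × (0.970/5.10)² = 0.3943 μSv/h
C: 38.2 × (2.30/12.5)² = 1.293 μSv/h
Total = 0.5934 + 0.3943 + 1.293 = 2.281 μSv/h.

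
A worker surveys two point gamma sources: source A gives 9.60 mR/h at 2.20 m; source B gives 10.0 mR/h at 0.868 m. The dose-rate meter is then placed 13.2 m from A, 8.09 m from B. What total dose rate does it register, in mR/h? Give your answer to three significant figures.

0.382 mR/h

By superposition, sum each source's inverse-square contribution:
A: 9.60 × (2.20/13.2)² = 0.2667 mR/h
B: 10.0 × (0.868/8.09)² = 0.1151 mR/h
Total = 0.2667 + 0.1151 = 0.3818 mR/h.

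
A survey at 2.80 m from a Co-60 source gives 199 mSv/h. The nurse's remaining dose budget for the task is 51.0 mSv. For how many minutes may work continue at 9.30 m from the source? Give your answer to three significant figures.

170 min

Applying the 1/r² law, rate at 9.30 m:
(2.80/9.30)² = 0.09065, so 199 × 0.09065 = 18.04 mSv/h.
Stay time = 51.0 mSv ÷ 18.04 mSv/h = 2.827 h = 169.6 min.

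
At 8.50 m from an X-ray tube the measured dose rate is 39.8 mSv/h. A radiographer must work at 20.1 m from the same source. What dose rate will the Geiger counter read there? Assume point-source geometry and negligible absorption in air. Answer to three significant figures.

7.12 mSv/h

By the inverse-square law, scaling from 8.50 m to 20.1 m:
(8.50/20.1)² = 0.1788, so 39.8 × 0.1788 = 7.116 mSv/h.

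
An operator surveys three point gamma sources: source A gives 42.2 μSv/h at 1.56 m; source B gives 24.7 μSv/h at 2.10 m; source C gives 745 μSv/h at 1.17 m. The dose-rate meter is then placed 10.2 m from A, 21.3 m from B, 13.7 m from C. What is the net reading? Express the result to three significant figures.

By superposition, sum each source's inverse-square contribution:
A: 42.2 × (1.56/10.2)² = 0.9871 μSv/h
B: 24.7 × (2.10/21.3)² = 0.2401 μSv/h
C: 745 × (1.17/13.7)² = 5.434 μSv/h
Total = 0.9871 + 0.2401 + 5.434 = 6.661 μSv/h.

6.66 μSv/h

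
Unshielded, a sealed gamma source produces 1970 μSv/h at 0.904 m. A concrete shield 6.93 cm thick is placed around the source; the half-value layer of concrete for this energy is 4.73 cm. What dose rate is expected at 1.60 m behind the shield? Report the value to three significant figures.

228 μSv/h

Distance alone: (0.904/1.60)² = 0.3192, so 1970 × 0.3192 = 628.8 μSv/h.
Shield: 6.93/4.73 = 1.465 half-value layers → attenuation 2^(−1.465) = 0.3622.
Combined: 628.8 × 0.3622 = 227.8 μSv/h.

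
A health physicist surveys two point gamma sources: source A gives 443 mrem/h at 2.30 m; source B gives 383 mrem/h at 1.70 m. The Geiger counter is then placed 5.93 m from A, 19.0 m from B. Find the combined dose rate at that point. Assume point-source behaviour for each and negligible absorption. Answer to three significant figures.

69.7 mrem/h

Each source contributes Iᵢ·(dᵢ/rᵢ)²; contributions add.
A: 443 × (2.30/5.93)² = 66.64 mrem/h
B: 383 × (1.70/19.0)² = 3.066 mrem/h
Total = 66.64 + 3.066 = 69.71 mrem/h.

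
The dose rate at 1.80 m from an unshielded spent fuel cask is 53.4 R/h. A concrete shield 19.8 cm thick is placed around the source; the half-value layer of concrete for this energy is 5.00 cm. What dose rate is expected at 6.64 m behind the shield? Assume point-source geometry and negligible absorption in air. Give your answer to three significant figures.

Distance alone: 53.4 × (1.80/6.64)² = 53.4 × 0.07349 = 3.924 R/h.
Shield: 19.8/5.00 = 3.960 half-value layers → attenuation 2^(−3.960) = 0.06426.
Combined: 3.924 × 0.06426 = 0.2522 R/h.

0.252 R/h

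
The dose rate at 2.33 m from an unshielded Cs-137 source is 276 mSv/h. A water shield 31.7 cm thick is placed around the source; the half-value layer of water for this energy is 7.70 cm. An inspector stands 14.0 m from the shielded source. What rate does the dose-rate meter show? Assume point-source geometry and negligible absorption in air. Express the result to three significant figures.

0.441 mSv/h

Distance alone: 276 × (2.33/14.0)² = 276 × 0.02770 = 7.645 mSv/h.
Shield: 31.7/7.70 = 4.117 half-value layers → attenuation 2^(−4.117) = 0.05763.
Combined: 7.645 × 0.05763 = 0.4406 mSv/h.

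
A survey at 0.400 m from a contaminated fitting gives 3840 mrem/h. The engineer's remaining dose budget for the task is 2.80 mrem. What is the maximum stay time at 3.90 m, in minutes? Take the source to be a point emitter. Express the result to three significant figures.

4.16 min

Since intensity falls as 1/r², rate at 3.90 m:
3840 × (0.400/3.90)² = 3840 × 0.01052 = 40.40 mrem/h.
Stay time = 2.80 mrem ÷ 40.40 mrem/h = 0.06931 h = 4.159 min.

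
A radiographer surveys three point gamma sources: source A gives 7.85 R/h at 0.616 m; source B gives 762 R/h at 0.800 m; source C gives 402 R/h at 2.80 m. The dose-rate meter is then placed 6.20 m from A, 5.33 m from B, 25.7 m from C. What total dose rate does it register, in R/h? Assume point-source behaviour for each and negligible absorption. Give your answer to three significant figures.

22.0 R/h

Each source contributes Iᵢ·(dᵢ/rᵢ)²; contributions add.
A: 7.85 × (0.616/6.20)² = 0.07749 R/h
B: 762 × (0.800/5.33)² = 17.17 R/h
C: 402 × (2.80/25.7)² = 4.772 R/h
Total = 0.07749 + 17.17 + 4.772 = 22.02 R/h.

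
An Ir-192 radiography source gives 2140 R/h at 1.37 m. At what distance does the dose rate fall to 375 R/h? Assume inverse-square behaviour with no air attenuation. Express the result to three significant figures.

Since intensity falls as 1/r², d₂ = d₁·√(I₁/I₂).
I₁/I₂ = 2140/375 = 5.707, so d₂ = 1.37 × √5.707 = 3.273 m.

3.27 m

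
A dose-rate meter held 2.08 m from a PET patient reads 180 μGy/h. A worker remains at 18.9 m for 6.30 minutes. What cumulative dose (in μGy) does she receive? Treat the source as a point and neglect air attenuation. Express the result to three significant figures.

Using I₁d₁² = I₂d₂², rate at 18.9 m:
180 × (2.08/18.9)² = 180 × 0.01211 = 2.180 μGy/h.
Dose = rate × time = 2.180 μGy/h × 0.1050 h = 0.2289 μGy.

0.229 μGy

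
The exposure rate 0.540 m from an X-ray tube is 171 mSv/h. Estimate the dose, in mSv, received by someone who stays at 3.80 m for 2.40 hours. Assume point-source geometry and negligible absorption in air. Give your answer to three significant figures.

Intensity scales as (d₁/d₂)², so rate at 3.80 m:
(0.540/3.80)² = 0.02019, so 171 × 0.02019 = 3.452 mSv/h.
Dose = rate × time = 3.452 mSv/h × 2.400 h = 8.285 mSv.

8.29 mSv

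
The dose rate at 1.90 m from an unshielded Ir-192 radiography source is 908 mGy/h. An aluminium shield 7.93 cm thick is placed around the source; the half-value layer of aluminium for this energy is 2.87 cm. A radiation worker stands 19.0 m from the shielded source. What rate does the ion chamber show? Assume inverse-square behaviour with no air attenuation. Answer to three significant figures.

Distance alone: (1.90/19.0)² = 0.01000, so 908 × 0.01000 = 9.080 mGy/h.
Shield: 7.93/2.87 = 2.763 half-value layers → attenuation 2^(−2.763) = 0.1473.
Combined: 9.080 × 0.1473 = 1.337 mGy/h.

1.34 mGy/h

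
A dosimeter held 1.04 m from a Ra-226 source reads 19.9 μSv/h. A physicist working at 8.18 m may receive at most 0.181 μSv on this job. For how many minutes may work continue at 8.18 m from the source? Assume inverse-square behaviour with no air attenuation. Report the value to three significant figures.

Applying the 1/r² law, rate at 8.18 m:
(1.04/8.18)² = 0.01616, so 19.9 × 0.01616 = 0.3216 μSv/h.
Stay time = 0.181 μSv ÷ 0.3216 μSv/h = 0.5628 h = 33.77 min.

33.8 min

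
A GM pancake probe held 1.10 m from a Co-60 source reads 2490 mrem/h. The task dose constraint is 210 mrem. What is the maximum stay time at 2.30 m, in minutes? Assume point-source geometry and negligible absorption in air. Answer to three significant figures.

Since intensity falls as 1/r², rate at 2.30 m:
(1.10/2.30)² = 0.2287, so 2490 × 0.2287 = 569.5 mrem/h.
Stay time = 210 mrem ÷ 569.5 mrem/h = 0.3687 h = 22.12 min.

22.1 min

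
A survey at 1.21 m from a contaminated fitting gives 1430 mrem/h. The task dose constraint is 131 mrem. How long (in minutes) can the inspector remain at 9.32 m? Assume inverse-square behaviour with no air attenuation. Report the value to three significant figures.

326 min

By the inverse-square law, rate at 9.32 m:
(1.21/9.32)² = 0.01686, so 1430 × 0.01686 = 24.11 mrem/h.
Stay time = 131 mrem ÷ 24.11 mrem/h = 5.433 h = 326.0 min.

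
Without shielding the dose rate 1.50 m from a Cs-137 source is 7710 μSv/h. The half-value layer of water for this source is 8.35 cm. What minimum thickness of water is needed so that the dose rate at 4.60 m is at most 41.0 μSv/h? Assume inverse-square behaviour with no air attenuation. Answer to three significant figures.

36.1 cm

At 4.60 m, distance alone gives (1.50/4.60)² = 0.1063, so 7710 × 0.1063 = 819.6 μSv/h.
Further attenuation needed: 819.6/41.0 = 19.99.
n = log₂(19.99) = 4.321 half-value layers.
Thickness = 4.321 × 8.35 cm = 36.08 cm.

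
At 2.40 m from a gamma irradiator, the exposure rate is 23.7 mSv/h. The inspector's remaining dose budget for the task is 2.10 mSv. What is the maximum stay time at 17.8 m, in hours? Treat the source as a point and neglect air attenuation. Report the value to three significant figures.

4.87 h

Intensity scales as (d₁/d₂)², so rate at 17.8 m:
23.7 × (2.40/17.8)² = 23.7 × 0.01818 = 0.4309 mSv/h.
Stay time = 2.10 mSv ÷ 0.4309 mSv/h = 4.874 h.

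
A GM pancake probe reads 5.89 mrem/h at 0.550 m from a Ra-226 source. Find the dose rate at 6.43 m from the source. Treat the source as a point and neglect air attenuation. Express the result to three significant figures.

0.0431 mrem/h

Using I₁d₁² = I₂d₂², the rate at 6.43 m is
5.89 × (0.550/6.43)² = 5.89 × 0.007317 = 0.04310 mrem/h.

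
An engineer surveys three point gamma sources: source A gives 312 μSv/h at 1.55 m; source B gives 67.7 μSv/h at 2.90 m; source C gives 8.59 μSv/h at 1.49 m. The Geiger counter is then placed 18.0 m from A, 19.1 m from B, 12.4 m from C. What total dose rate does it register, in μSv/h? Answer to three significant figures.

4.00 μSv/h

Each source contributes Iᵢ·(dᵢ/rᵢ)²; contributions add.
A: 312 × (1.55/18.0)² = 2.314 μSv/h
B: 67.7 × (2.90/19.1)² = 1.561 μSv/h
C: 8.59 × (1.49/12.4)² = 0.1240 μSv/h
Total = 2.314 + 1.561 + 0.1240 = 3.999 μSv/h.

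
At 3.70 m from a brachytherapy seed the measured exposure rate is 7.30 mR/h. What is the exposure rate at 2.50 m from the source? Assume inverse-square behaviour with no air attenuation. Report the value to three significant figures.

16.0 mR/h

Since intensity falls as 1/r², scaling from 3.70 m to 2.50 m:
(3.70/2.50)² = 2.190, so 7.30 × 2.190 = 15.99 mR/h.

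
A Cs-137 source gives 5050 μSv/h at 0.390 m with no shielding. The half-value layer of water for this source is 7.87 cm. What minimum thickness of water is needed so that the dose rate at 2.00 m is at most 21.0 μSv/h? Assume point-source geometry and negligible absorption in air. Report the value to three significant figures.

25.1 cm

At 2.00 m, distance alone gives (0.390/2.00)² = 0.03803, so 5050 × 0.03803 = 192.1 μSv/h.
Further attenuation needed: 192.1/21.0 = 9.148.
n = log₂(9.148) = 3.193 half-value layers.
Thickness = 3.193 × 7.87 cm = 25.13 cm.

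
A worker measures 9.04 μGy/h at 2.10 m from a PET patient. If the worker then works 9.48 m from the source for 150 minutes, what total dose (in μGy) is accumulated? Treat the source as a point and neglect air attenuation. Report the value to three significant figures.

1.11 μGy

Since intensity falls as 1/r², rate at 9.48 m:
9.04 × (2.10/9.48)² = 9.04 × 0.04907 = 0.4436 μGy/h.
Dose = rate × time = 0.4436 μGy/h × 2.500 h = 1.109 μGy.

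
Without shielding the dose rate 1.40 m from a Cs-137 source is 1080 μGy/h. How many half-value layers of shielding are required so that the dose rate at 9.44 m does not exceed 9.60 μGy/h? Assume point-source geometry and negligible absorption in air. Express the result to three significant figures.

1.31 half-value layers

At 9.44 m, distance alone gives 1080 × (1.40/9.44)² = 1080 × 0.02199 = 23.75 μGy/h.
Further attenuation needed: 23.75/9.60 = 2.474.
n = log₂(2.474) = 1.307 half-value layers.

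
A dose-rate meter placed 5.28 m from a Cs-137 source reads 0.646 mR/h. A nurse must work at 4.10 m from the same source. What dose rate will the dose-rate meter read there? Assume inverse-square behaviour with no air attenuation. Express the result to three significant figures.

1.07 mR/h

By the inverse-square law, scaling from 5.28 m to 4.10 m:
0.646 × (5.28/4.10)² = 0.646 × 1.658 = 1.071 mR/h.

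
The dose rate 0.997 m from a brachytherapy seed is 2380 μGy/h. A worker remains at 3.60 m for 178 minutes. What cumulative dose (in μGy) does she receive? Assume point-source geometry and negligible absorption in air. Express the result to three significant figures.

542 μGy

Since intensity falls as 1/r², rate at 3.60 m:
2380 × (0.997/3.60)² = 2380 × 0.07670 = 182.5 μGy/h.
Dose = rate × time = 182.5 μGy/h × 2.967 h = 541.5 μGy.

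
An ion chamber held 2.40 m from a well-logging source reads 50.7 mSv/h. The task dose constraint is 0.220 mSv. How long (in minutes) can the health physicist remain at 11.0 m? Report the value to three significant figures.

By the inverse-square law, rate at 11.0 m:
50.7 × (2.40/11.0)² = 50.7 × 0.04760 = 2.413 mSv/h.
Stay time = 0.220 mSv ÷ 2.413 mSv/h = 0.09117 h = 5.470 min.

5.47 min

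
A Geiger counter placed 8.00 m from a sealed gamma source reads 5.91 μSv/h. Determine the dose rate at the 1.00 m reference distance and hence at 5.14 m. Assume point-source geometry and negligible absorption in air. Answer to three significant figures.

378 μSv/h; 14.3 μSv/h

By the inverse-square law,
At 1.00 m: (8.00/1.00)² = 64.00, so 5.91 × 64.00 = 378.2 μSv/h
At 5.14 m: (1.00/5.14)² = 0.03785, so 378.2 × 0.03785 = 14.31 μSv/h.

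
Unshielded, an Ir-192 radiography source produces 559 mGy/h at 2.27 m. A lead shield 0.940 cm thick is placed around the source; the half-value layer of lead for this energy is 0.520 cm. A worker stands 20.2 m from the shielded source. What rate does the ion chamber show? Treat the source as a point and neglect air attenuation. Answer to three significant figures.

Distance alone: (2.27/20.2)² = 0.01263, so 559 × 0.01263 = 7.060 mGy/h.
Shield: 0.940/0.520 = 1.808 half-value layers → attenuation 2^(−1.808) = 0.2856.
Combined: 7.060 × 0.2856 = 2.016 mGy/h.

2.02 mGy/h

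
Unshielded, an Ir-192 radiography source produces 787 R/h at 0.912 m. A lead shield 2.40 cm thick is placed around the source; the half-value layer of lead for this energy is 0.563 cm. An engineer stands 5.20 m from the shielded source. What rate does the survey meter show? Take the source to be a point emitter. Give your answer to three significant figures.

1.26 R/h

Distance alone: 787 × (0.912/5.20)² = 787 × 0.03076 = 24.21 R/h.
Shield: 2.40/0.563 = 4.263 half-value layers → attenuation 2^(−4.263) = 0.05208.
Combined: 24.21 × 0.05208 = 1.261 R/h.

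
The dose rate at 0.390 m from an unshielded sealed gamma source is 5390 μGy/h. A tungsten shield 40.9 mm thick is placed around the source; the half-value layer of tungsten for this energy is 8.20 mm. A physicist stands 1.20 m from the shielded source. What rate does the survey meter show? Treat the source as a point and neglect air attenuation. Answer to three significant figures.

17.9 μGy/h

Distance alone: (0.390/1.20)² = 0.1056, so 5390 × 0.1056 = 569.2 μGy/h.
Shield: 40.9/8.20 = 4.988 half-value layers → attenuation 2^(−4.988) = 0.03151.
Combined: 569.2 × 0.03151 = 17.94 μGy/h.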